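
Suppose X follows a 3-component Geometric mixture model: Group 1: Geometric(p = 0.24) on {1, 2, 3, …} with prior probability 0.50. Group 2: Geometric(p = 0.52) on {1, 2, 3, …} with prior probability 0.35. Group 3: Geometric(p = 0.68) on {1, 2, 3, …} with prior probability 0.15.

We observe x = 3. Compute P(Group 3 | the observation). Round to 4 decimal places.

Posterior ∝ prior × likelihood, so P(k | x) ∝ w_k f_k(x); normalise over all components.
Component likelihoods at x = 3:
  f_1 = 0.138624
  f_2 = 0.119808
  f_3 = 0.069632
Multiply by the mixture weights:
  w_1·f_1 = 0.50 × 0.138624 = 0.069312
  w_2·f_2 = 0.35 × 0.119808 = 0.0419328
  w_3·f_3 = 0.15 × 0.069632 = 0.0104448
Sum: 0.069312 + 0.0419328 + 0.0104448 = 0.12169
So the posterior for Group 3 is 0.0104448 / 0.12169 ≈ 0.0858.

0.0858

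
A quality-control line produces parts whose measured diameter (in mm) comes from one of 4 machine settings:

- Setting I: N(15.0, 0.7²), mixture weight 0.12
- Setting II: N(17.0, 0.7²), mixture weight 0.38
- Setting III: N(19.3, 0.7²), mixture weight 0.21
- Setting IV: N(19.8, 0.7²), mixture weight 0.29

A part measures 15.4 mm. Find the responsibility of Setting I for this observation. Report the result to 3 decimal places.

The responsibility of component k is w_k f_k(x) divided by Σ_j w_j f_j(x).
Normal densities:
  p_I = (1/(0.7·√(2π)))·exp(−(15.4−15.0)²/(2·0.7²)) = 0.569918·exp(-0.16327) = 0.484068
  p_II = (1/(0.7·√(2π)))·exp(−(15.4−17.0)²/(2·0.7²)) = 0.569918·exp(-2.61224) = 0.0418147
  p_III = (1/(0.7·√(2π)))·exp(−(15.4−19.3)²/(2·0.7²)) = 0.569918·exp(-15.52041) = 1.03606e-07
  p_IV = (1/(0.7·√(2π)))·exp(−(15.4−19.8)²/(2·0.7²)) = 0.569918·exp(-19.75510) = 1.50065e-09
Multiply by the mixture weights:
  w_I·p_I = 0.12 × 0.484068 = 0.0580882
  w_II·p_II = 0.38 × 0.0418147 = 0.0158896
  w_III·p_III = 0.21 × 1.03606e-07 = 2.17572e-08
  w_IV·p_IV = 0.29 × 1.50065e-09 = 4.35189e-10
Sum: 0.0580882 + 0.0158896 + 2.17572e-08 + 4.35189e-10 = 0.0739778
So the posterior for Setting I is 0.0580882 / 0.0739778 ≈ 0.785.

0.785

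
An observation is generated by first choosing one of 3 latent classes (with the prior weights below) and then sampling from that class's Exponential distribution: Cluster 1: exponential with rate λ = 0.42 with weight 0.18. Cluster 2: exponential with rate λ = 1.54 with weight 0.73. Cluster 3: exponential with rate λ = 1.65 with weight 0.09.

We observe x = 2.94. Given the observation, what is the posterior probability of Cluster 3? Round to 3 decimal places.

0.033

Apply Bayes' rule: the posterior for each component is proportional to its prior times its likelihood at x.
Evaluate each component's likelihood at the observed value:
  f_1 = 0.42·e^(−0.42·2.94) = 0.42·e^(−1.2348) = 0.122175
  f_2 = 1.54·e^(−1.54·2.94) = 1.54·e^(−4.5276) = 0.0166421
  f_3 = 1.65·e^(−1.65·2.94) = 1.65·e^(−4.8510) = 0.0129039
Weight by the priors:
  w_1·f_1 = 0.18 × 0.122175 = 0.0219915
  w_2·f_2 = 0.73 × 0.0166421 = 0.0121488
  w_3·f_3 = 0.09 × 0.0129039 = 0.00116135
Denominator: 0.0219915 + 0.0121488 + 0.00116135 = 0.0353016
P(Cluster 3 | 2.94) = 0.00116135 / 0.0353016 ≈ 0.033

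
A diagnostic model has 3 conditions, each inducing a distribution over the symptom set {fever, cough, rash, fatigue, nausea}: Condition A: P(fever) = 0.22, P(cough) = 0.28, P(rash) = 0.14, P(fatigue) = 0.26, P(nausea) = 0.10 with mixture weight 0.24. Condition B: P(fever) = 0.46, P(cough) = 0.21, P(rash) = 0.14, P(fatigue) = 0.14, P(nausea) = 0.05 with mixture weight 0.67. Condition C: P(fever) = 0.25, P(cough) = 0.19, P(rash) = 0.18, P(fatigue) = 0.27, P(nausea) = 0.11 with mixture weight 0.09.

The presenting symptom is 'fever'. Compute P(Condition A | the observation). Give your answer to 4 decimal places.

P(component k | x) = w_k·f_k(x) / marginal(x), where marginal(x) = Σ_j w_j·f_j(x).
Evaluate each component's likelihood at the observed value:
  p_A = P(fever | comp) = 0.22
  p_B = P(fever | comp) = 0.46
  p_C = P(fever | comp) = 0.25
Prior × likelihood for each component:
  w_A·p_A = 0.24 × 0.22 = 0.0528
  w_B·p_B = 0.67 × 0.46 = 0.3082
  w_C·p_C = 0.09 × 0.25 = 0.0225
Marginal: 0.0528 + 0.3082 + 0.0225 = 0.3835
Responsibility of Condition A: 0.0528 / 0.3835 ≈ 0.1377

0.1377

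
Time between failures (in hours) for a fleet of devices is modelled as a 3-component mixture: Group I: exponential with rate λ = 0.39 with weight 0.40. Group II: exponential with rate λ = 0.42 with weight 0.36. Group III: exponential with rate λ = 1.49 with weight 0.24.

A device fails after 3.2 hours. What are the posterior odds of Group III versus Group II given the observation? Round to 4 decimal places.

Posterior odds = (π_i f_i(x)) / (π_j f_j(x)); the normalising sum cancels.
Evaluate each component's likelihood at the observed value:
  L_I = 0.111961
  L_II = 0.109536
  L_III = 0.0126611
Posterior odds = (π_III·L_III) / (π_II·L_II) = (0.24·0.0126611) / (0.36·0.109536) = 0.00303866 / 0.039433 ≈ 0.0771

0.0771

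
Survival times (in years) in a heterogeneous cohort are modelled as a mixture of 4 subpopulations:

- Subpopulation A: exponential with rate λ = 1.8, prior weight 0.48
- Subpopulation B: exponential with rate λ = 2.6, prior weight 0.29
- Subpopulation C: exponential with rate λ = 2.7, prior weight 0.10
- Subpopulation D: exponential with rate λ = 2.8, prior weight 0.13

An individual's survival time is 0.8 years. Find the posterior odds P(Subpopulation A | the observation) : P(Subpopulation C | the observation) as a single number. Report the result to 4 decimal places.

6.5742

The posterior odds equal the prior odds times the likelihood ratio: (w_i/w_j)·(f_i(x)/f_j(x)).
Component likelihoods at x = 0.8 years:
  p_A = 1.8·e^(−1.8·0.8) = 1.8·e^(−1.4400) = 0.42647
  p_B = 2.6·e^(−2.6·0.8) = 2.6·e^(−2.0800) = 0.324819
  p_C = 2.7·e^(−2.7·0.8) = 2.7·e^(−2.1600) = 0.311378
  p_D = 2.8·e^(−2.8·0.8) = 2.8·e^(−2.2400) = 0.298084
0.204706 / 0.0311378 ≈ 6.5742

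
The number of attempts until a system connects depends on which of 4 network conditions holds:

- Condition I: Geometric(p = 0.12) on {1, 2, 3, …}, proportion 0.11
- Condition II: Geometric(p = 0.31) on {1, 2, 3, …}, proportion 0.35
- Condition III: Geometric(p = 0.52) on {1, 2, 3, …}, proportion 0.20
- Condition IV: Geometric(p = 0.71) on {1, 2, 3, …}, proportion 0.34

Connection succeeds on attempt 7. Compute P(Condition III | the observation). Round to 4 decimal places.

0.0661

Posterior ∝ prior × likelihood, so P(k | x) ∝ P(Z=k) f_k(x); normalise over all components.
Evaluate each component's likelihood at the observed value:
  p_I = 0.12·(1−0.12)^6 = 0.12·0.464404 = 0.0557285
  p_II = 0.31·(1−0.31)^6 = 0.31·0.107918 = 0.0334546
  p_III = 0.52·(1−0.52)^6 = 0.52·0.0122306 = 0.00635991
  p_IV = 0.71·(1−0.71)^6 = 0.71·0.000594823 = 0.000422325
Multiply by the mixture weights:
  P(Z=I)·p_I = 0.11 × 0.0557285 = 0.00613013
  P(Z=II)·p_II = 0.35 × 0.0334546 = 0.0117091
  P(Z=III)·p_III = 0.20 × 0.00635991 = 0.00127198
  P(Z=IV)·p_IV = 0.34 × 0.000422325 = 0.00014359
Denominator: 0.00613013 + 0.0117091 + 0.00127198 + 0.00014359 = 0.0192548
So the posterior for Condition III is 0.00127198 / 0.0192548 ≈ 0.0661.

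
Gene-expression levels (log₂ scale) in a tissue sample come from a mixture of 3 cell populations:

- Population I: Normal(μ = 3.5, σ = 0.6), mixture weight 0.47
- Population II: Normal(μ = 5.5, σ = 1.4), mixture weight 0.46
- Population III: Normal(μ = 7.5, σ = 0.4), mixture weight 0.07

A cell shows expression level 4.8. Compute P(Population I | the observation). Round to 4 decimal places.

By Bayes' theorem, P(k | x) = π_k f_k(x) / Σ_j π_j f_j(x).
Evaluate each component's likelihood at the observed value:
  L_I = (1/(0.6·√(2π)))·exp(−(4.8−3.5)²/(2·0.6²)) = 0.664904·exp(-2.34722) = 0.0635877
  L_II = (1/(1.4·√(2π)))·exp(−(4.8−5.5)²/(2·1.4²)) = 0.284959·exp(-0.12500) = 0.251475
  L_III = (1/(0.4·√(2π)))·exp(−(4.8−7.5)²/(2·0.4²)) = 0.997356·exp(-22.78125) = 1.27373e-10
Unnormalised posteriors:
  π_I·L_I = 0.47 × 0.0635877 = 0.0298862
  π_II·L_II = 0.46 × 0.251475 = 0.115679
  π_III·L_III = 0.07 × 1.27373e-10 = 8.91614e-12
Marginal: 0.0298862 + 0.115679 + 8.91614e-12 = 0.145565
P(Population I | x) = 0.0298862 / 0.145565 ≈ 0.2053

0.2053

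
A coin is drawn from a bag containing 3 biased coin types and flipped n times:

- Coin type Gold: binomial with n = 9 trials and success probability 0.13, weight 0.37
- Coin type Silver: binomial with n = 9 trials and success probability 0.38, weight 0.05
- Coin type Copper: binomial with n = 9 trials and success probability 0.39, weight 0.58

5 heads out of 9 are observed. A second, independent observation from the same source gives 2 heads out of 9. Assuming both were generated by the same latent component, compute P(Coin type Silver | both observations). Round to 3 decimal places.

Posterior ∝ prior × likelihood, so P(k | x) ∝ π_k f_k(x); normalise over all components.
Since both observations come from the same component, the likelihood for component k is f_k(x₁)·f_k(x₂).
  L_Gold = [C(9,5)·0.13^5·0.87^4 = 126·3.71293e-05·0.572898 = 0.00268018] × [0.229522] = 0.00061516
  L_Silver = [C(9,5)·0.38^5·0.62^4 = 126·0.00792352·0.147763 = 0.147521] × [0.183068] = 0.0270064
  L_Copper = [C(9,5)·0.39^5·0.61^4 = 126·0.00902242·0.138458 = 0.157403] × [0.172084] = 0.0270865
Multiply by the mixture weights:
  π_Gold·L_Gold = 0.37 × 0.00061516 = 0.000227609
  π_Silver·L_Silver = 0.05 × 0.0270064 = 0.00135032
  π_Copper·L_Copper = 0.58 × 0.0270865 = 0.0157102
Sum: 0.000227609 + 0.00135032 + 0.0157102 = 0.0172881
P(Coin type Silver | data) = 0.00135032 / 0.0172881 ≈ 0.078

0.078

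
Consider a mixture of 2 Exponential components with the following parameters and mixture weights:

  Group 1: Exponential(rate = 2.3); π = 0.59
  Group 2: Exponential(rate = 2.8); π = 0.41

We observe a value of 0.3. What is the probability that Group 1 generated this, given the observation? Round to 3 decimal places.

Apply Bayes' rule: the posterior for each component is proportional to its prior times its likelihood at x.
Evaluate each component's likelihood at the observed value:
  L_1 = 1.15362
  L_2 = 1.20879
Multiply by the mixture weights:
  π_1·L_1 = 0.59 × 1.15362 = 0.680639
  π_2·L_2 = 0.41 × 1.20879 = 0.495604
Evidence: 0.680639 + 0.495604 = 1.17624
P(Group 1 | data) = 0.680639 / 1.17624 ≈ 0.579

0.579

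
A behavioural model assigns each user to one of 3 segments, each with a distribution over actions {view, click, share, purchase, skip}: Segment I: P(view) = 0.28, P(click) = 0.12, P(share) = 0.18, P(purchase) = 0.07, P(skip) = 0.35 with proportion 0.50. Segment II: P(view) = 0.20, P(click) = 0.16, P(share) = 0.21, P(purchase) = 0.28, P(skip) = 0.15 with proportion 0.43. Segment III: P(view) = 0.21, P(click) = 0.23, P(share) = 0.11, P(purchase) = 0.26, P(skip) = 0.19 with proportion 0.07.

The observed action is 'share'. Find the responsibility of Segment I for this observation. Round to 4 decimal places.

0.4787

Apply Bayes' rule: the posterior for each component is proportional to its prior times its likelihood at x.
Evaluate each component's likelihood at the observed value:
  f_I = 0.18
  f_II = 0.21
  f_III = 0.11
Multiply by the mixture weights:
  w_I·f_I = 0.50 × 0.18 = 0.09
  w_II·f_II = 0.43 × 0.21 = 0.0903
  w_III·f_III = 0.07 × 0.11 = 0.0077
Denominator: 0.09 + 0.0903 + 0.0077 = 0.188
P(Segment I | data) = 0.09 / 0.188 ≈ 0.4787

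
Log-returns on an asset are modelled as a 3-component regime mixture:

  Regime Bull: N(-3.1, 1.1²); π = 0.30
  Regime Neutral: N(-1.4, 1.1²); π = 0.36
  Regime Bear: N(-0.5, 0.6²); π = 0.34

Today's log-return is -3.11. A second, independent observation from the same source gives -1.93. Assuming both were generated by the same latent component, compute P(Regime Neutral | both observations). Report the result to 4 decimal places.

0.3598

Posterior ∝ prior × likelihood, so P(k | x) ∝ π_k f_k(x); normalise over all components.
Since both observations come from the same component, the likelihood for component k is f_k(x₁)·f_k(x₂).
  p_Bull = [(1/(1.1·√(2π)))·exp(−(-3.11−-3.1)²/(2·1.1²)) = 0.362675·exp(-0.00004) = 0.36266] × [0.205994] = 0.0747056
  p_Neutral = [(1/(1.1·√(2π)))·exp(−(-3.11−-1.4)²/(2·1.1²)) = 0.362675·exp(-1.20831) = 0.108332] × [0.322929] = 0.0349835
  p_Bear = [(1/(0.6·√(2π)))·exp(−(-3.11−-0.5)²/(2·0.6²)) = 0.664904·exp(-9.46125) = 5.17357e-05] × [0.0388421] = 2.00952e-06
Multiply by the mixture weights:
  π_Bull·p_Bull = 0.30 × 0.0747056 = 0.0224117
  π_Neutral·p_Neutral = 0.36 × 0.0349835 = 0.0125941
  π_Bear·p_Bear = 0.34 × 2.00952e-06 = 6.83237e-07
Sum: 0.0224117 + 0.0125941 + 6.83237e-07 = 0.0350064
P(Regime Neutral | x₁,x₂) = 0.0125941 / 0.0350064 ≈ 0.3598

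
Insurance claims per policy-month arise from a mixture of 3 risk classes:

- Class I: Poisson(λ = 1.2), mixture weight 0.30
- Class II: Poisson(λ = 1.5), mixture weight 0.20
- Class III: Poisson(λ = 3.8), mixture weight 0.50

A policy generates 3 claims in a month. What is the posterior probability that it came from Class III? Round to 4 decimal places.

Posterior ∝ prior × likelihood, so P(k | x) ∝ π_k f_k(x); normalise over all components.
Evaluate each component's likelihood at the observed value:
  L_I = 0.0867439
  L_II = 0.125511
  L_III = 0.204588
Weight by the priors:
  π_I·L_I = 0.30 × 0.0867439 = 0.0260232
  π_II·L_II = 0.20 × 0.125511 = 0.0251021
  π_III·L_III = 0.50 × 0.204588 = 0.102294
Marginal: 0.0260232 + 0.0251021 + 0.102294 = 0.153419
Responsibility of Class III: 0.102294 / 0.153419 ≈ 0.6668

0.6668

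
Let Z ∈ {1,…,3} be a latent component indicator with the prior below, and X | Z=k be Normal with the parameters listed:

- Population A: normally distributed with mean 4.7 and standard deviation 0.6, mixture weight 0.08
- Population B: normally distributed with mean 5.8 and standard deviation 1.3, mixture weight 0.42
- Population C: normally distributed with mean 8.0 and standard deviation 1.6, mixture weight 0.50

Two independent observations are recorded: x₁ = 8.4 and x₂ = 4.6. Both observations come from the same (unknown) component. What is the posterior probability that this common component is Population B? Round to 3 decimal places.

P(component k | x) = P(Z=k)·f_k(x) / marginal(x), where marginal(x) = Σ_j P(Z=j)·f_j(x).
Since both observations come from the same component, the likelihood for component k is f_k(x₁)·f_k(x₂).
  f_A = [(1/(0.6·√(2π)))·exp(−(8.4−4.7)²/(2·0.6²)) = 0.664904·exp(-19.01389) = 3.67394e-09] × [0.655733] = 2.40912e-09
  f_B = [(1/(1.3·√(2π)))·exp(−(8.4−5.8)²/(2·1.3²)) = 0.306879·exp(-2.00000) = 0.0415315] × [0.20042] = 0.00832376
  f_C = [(1/(1.6·√(2π)))·exp(−(8.4−8.0)²/(2·1.6²)) = 0.249339·exp(-0.03125) = 0.241668] × [0.0260756] = 0.00630163
Multiply by the mixture weights:
  P(Z=A)·f_A = 0.08 × 2.40912e-09 = 1.9273e-10
  P(Z=B)·f_B = 0.42 × 0.00832376 = 0.00349598
  P(Z=C)·f_C = 0.50 × 0.00630163 = 0.00315082
Sum: 1.9273e-10 + 0.00349598 + 0.00315082 = 0.0066468
P(Population B | x) = 0.00349598 / 0.0066468 ≈ 0.526

0.526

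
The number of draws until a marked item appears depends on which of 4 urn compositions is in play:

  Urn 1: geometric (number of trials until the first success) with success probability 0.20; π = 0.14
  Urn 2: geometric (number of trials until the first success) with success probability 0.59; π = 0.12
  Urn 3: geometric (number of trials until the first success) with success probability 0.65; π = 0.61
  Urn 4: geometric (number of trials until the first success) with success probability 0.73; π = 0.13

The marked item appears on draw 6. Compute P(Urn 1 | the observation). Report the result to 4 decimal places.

0.7512

The responsibility of component k is w_k f_k(x) divided by Σ_j w_j f_j(x).
Evaluate each component's likelihood at the observed value:
  p_1 = 0.20·(1−0.20)^5 = 0.20·0.32768 = 0.065536
  p_2 = 0.59·(1−0.59)^5 = 0.59·0.0115856 = 0.00683552
  p_3 = 0.65·(1−0.65)^5 = 0.65·0.00525219 = 0.00341392
  p_4 = 0.73·(1−0.73)^5 = 0.73·0.00143489 = 0.00104747
Multiply by the mixture weights:
  w_1·p_1 = 0.14 × 0.065536 = 0.00917504
  w_2·p_2 = 0.12 × 0.00683552 = 0.000820262
  w_3·p_3 = 0.61 × 0.00341392 = 0.00208249
  w_4·p_4 = 0.13 × 0.00104747 = 0.000136171
Marginal: 0.00917504 + 0.000820262 + 0.00208249 + 0.000136171 = 0.012214
P(Urn 1 | x) ≈ 0.7512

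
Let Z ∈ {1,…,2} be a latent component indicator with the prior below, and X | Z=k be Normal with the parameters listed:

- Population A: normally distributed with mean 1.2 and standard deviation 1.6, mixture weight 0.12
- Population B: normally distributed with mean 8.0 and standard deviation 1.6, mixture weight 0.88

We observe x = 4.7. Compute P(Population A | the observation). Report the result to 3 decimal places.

Apply Bayes' rule: the posterior for each component is proportional to its prior times its likelihood at x.
Normal densities:
  f_A = 0.022788
  f_B = 0.0297212
Prior × likelihood for each component:
  π_A·f_A = 0.12 × 0.022788 = 0.00273456
  π_B·f_B = 0.88 × 0.0297212 = 0.0261546
Sum: 0.00273456 + 0.0261546 = 0.0288892
So the posterior for Population A is 0.00273456 / 0.0288892 ≈ 0.095.

0.095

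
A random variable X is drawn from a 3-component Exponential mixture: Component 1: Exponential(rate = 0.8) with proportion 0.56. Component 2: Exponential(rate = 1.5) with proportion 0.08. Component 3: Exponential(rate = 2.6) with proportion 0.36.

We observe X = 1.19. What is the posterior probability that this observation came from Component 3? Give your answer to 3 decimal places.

0.180

Posterior ∝ prior × likelihood, so P(k | x) ∝ w_k f_k(x); normalise over all components.
Component likelihoods at x = 1.19:
  f_1 = 0.308775
  f_2 = 0.251696
  f_3 = 0.117833
Unnormalised posteriors:
  w_1·f_1 = 0.56 × 0.308775 = 0.172914
  w_2·f_2 = 0.08 × 0.251696 = 0.0201356
  w_3·f_3 = 0.36 × 0.117833 = 0.0424198
Sum: 0.172914 + 0.0201356 + 0.0424198 = 0.235469
So the posterior for Component 3 is 0.0424198 / 0.235469 ≈ 0.180.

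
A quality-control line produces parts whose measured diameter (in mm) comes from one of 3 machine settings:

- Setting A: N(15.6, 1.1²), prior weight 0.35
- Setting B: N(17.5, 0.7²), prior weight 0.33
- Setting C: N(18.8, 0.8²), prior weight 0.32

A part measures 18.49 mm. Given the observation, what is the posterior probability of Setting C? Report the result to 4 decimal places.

P(component k | x) = π_k·f_k(x) / marginal(x), where marginal(x) = Σ_j π_j·f_j(x).
Component likelihoods at x = 18.49 mm:
  f_A = 0.0114986
  f_B = 0.20964
  f_C = 0.462609
Unnormalised posteriors:
  π_A·f_A = 0.35 × 0.0114986 = 0.00402451
  π_B·f_B = 0.33 × 0.20964 = 0.0691811
  π_C·f_C = 0.32 × 0.462609 = 0.148035
Marginal: 0.00402451 + 0.0691811 + 0.148035 = 0.22124
So the posterior for Setting C is 0.148035 / 0.22124 ≈ 0.6691.

0.6691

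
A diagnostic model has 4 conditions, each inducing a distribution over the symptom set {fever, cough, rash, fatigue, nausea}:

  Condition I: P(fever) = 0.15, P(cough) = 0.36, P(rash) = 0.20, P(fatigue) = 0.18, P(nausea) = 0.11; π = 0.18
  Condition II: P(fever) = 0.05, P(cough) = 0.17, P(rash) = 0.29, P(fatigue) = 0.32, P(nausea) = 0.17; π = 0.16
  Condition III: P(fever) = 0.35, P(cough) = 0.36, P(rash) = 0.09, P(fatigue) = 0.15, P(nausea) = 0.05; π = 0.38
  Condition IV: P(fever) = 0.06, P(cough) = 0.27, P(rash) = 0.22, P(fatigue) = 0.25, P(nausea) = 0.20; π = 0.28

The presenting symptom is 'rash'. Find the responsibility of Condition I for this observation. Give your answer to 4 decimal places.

Posterior ∝ prior × likelihood, so P(k | x) ∝ w_k f_k(x); normalise over all components.
Evaluate each component's likelihood at the observed value:
  f_I = P(rash | comp) = 0.20
  f_II = P(rash | comp) = 0.29
  f_III = P(rash | comp) = 0.09
  f_IV = P(rash | comp) = 0.22
Prior × likelihood for each component:
  w_I·f_I = 0.18 × 0.2 = 0.036
  w_II·f_II = 0.16 × 0.29 = 0.0464
  w_III·f_III = 0.38 × 0.09 = 0.0342
  w_IV·f_IV = 0.28 × 0.22 = 0.0616
Marginal: 0.036 + 0.0464 + 0.0342 + 0.0616 = 0.1782
P(Condition I | 'rash') = 0.036 / 0.1782 ≈ 0.2020

0.2020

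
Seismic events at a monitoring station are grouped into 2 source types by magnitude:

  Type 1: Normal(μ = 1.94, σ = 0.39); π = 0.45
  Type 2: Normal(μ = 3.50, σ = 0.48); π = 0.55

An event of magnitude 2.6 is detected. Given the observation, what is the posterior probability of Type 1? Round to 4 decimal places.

0.5824

Apply Bayes' rule: the posterior for each component is proportional to its prior times its likelihood at x.
Component likelihoods at x = 2.6:
  p_1 = 0.244318
  p_2 = 0.143305
Multiply by the mixture weights:
  P(Z=1)·p_1 = 0.45 × 0.244318 = 0.109943
  P(Z=2)·p_2 = 0.55 × 0.143305 = 0.0788176
Denominator: 0.109943 + 0.0788176 = 0.188761
So the posterior for Type 1 is 0.109943 / 0.188761 ≈ 0.5824.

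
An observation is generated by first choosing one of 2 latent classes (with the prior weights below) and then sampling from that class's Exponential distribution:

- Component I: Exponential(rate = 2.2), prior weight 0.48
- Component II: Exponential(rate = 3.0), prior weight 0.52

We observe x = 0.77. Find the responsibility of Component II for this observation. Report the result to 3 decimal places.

0.444

Apply Bayes' rule: the posterior for each component is proportional to its prior times its likelihood at x.
Evaluate each component's likelihood at the observed value:
  L_I = 0.404322
  L_II = 0.297784
Prior × likelihood for each component:
  P(Z=I)·L_I = 0.48 × 0.404322 = 0.194075
  P(Z=II)·L_II = 0.52 × 0.297784 = 0.154848
Denominator: 0.194075 + 0.154848 = 0.348922
So the posterior for Component II is 0.154848 / 0.348922 ≈ 0.444.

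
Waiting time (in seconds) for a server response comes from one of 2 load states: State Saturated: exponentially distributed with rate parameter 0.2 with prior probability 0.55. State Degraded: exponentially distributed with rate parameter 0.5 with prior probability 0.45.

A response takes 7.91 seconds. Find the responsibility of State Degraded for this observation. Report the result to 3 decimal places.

The responsibility of component k is π_k f_k(x) divided by Σ_j π_j f_j(x).
Component likelihoods at x = 7.91 seconds:
  p_Saturated = 0.2·e^(−0.2·7.91) = 0.2·e^(−1.5820) = 0.0411127
  p_Degraded = 0.5·e^(−0.5·7.91) = 0.5·e^(−3.9550) = 0.00957933
Multiply by the mixture weights:
  π_Saturated·p_Saturated = 0.55 × 0.0411127 = 0.022612
  π_Degraded·p_Degraded = 0.45 × 0.00957933 = 0.0043107
Sum: 0.022612 + 0.0043107 = 0.0269227
P(State Degraded | x) = 0.0043107 / 0.0269227 ≈ 0.160

0.160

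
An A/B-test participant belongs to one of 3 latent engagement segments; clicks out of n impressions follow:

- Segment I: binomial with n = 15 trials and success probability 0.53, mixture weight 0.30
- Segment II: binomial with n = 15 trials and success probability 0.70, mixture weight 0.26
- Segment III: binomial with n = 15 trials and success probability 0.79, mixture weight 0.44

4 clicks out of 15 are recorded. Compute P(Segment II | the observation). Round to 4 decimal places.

Posterior ∝ prior × likelihood, so P(k | x) ∝ w_k f_k(x); normalise over all components.
Evaluate each component's likelihood at the observed value:
  f_I = C(15,4)·0.53^4·0.47^11 = 1365·0.0789048·0.000247216 = 0.0266264
  f_II = C(15,4)·0.70^4·0.30^11 = 1365·0.2401·1.77147e-06 = 0.000580575
  f_III = C(15,4)·0.79^4·0.21^11 = 1365·0.389501·3.50278e-08 = 1.86232e-05
Prior × likelihood for each component:
  w_I·f_I = 0.30 × 0.0266264 = 0.00798792
  w_II·f_II = 0.26 × 0.000580575 = 0.00015095
  w_III·f_III = 0.44 × 1.86232e-05 = 8.19419e-06
Evidence: 0.00798792 + 0.00015095 + 8.19419e-06 = 0.00814707
P(Segment II | 4 clicks out of 15) ≈ 0.0185

0.0185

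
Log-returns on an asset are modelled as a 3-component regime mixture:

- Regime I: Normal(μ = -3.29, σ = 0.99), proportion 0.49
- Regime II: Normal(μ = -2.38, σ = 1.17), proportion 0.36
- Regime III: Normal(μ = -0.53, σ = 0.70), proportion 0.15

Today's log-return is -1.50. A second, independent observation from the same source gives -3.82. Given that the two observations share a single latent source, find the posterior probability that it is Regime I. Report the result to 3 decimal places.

0.476

P(component k | x) = P(Z=k)·f_k(x) / marginal(x), where marginal(x) = Σ_j P(Z=j)·f_j(x).
Since both observations come from the same component, the likelihood for component k is f_k(x₁)·f_k(x₂).
  L_I = [0.0785935] × [0.349172] = 0.0274427
  L_II = [0.25697] × [0.159879] = 0.041084
  L_III = [0.218195] × [9.09975e-06] = 1.98552e-06
Prior × likelihood for each component:
  P(Z=I)·L_I = 0.49 × 0.0274427 = 0.0134469
  P(Z=II)·L_II = 0.36 × 0.041084 = 0.0147902
  P(Z=III)·L_III = 0.15 × 1.98552e-06 = 2.97828e-07
Sum: 0.0134469 + 0.0147902 + 2.97828e-07 = 0.0282375
P(Regime I | x₁, x₂) = 0.0134469 / 0.0282375 ≈ 0.476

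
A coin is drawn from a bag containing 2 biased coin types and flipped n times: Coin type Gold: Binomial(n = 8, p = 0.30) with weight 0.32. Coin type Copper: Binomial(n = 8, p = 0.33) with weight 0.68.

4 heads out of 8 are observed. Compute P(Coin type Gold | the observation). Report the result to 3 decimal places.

0.277

Apply Bayes' rule: the posterior for each component is proportional to its prior times its likelihood at x.
Evaluate each component's likelihood at the observed value:
  f_Gold = 0.136137
  f_Copper = 0.167283
Multiply by the mixture weights:
  π_Gold·f_Gold = 0.32 × 0.136137 = 0.0435637
  π_Copper·f_Copper = 0.68 × 0.167283 = 0.113753
Evidence: 0.0435637 + 0.113753 = 0.157316
So the posterior for Coin type Gold is 0.0435637 / 0.157316 ≈ 0.277.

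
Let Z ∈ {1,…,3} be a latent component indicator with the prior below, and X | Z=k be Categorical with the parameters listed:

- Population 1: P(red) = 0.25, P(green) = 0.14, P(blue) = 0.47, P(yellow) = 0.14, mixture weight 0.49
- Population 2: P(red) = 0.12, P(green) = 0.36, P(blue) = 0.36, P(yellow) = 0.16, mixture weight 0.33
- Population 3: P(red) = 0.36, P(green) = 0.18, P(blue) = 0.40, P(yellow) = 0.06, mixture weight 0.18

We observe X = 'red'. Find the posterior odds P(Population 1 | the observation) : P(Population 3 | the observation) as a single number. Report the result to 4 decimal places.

Since P(k|x) ∝ π_k f_k(x), the posterior odds are π_i f_i(x) / (π_j f_j(x)).
Component likelihoods at x = 'red':
  p_1 = P(red | comp) = 0.25
  p_2 = P(red | comp) = 0.12
  p_3 = P(red | comp) = 0.36
0.1225 / 0.0648 ≈ 1.8904

1.8904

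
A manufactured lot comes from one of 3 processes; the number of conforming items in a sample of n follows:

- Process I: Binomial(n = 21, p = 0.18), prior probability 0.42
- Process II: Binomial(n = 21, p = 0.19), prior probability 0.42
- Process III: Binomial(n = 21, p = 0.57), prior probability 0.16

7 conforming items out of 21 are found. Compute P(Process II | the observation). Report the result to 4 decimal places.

0.5179

P(component k | x) = w_k·f_k(x) / marginal(x), where marginal(x) = Σ_j w_j·f_j(x).
Component likelihoods at x = 7 conforming items out of 21:
  L_I = 0.0442391
  L_II = 0.0543964
  L_III = 0.0167953
Unnormalised posteriors:
  w_I·L_I = 0.42 × 0.0442391 = 0.0185804
  w_II·L_II = 0.42 × 0.0543964 = 0.0228465
  w_III·L_III = 0.16 × 0.0167953 = 0.00268725
Normaliser: 0.0185804 + 0.0228465 + 0.00268725 = 0.0441142
Responsibility of Process II: 0.0228465 / 0.0441142 ≈ 0.5179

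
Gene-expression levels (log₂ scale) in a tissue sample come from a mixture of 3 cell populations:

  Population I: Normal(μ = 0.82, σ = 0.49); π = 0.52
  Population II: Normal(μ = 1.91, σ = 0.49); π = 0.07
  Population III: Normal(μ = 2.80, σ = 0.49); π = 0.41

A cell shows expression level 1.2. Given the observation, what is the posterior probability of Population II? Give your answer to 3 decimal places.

By Bayes' theorem, P(k | x) = π_k f_k(x) / Σ_j π_j f_j(x).
Component likelihoods at x = 1.2:
  p_I = 0.602724
  p_II = 0.284973
  p_III = 0.0039395
Unnormalised posteriors:
  π_I·p_I = 0.52 × 0.602724 = 0.313416
  π_II·p_II = 0.07 × 0.284973 = 0.0199481
  π_III·p_III = 0.41 × 0.0039395 = 0.0016152
Denominator: 0.313416 + 0.0199481 + 0.0016152 = 0.33498
P(Population II | 1.2) ≈ 0.060

0.060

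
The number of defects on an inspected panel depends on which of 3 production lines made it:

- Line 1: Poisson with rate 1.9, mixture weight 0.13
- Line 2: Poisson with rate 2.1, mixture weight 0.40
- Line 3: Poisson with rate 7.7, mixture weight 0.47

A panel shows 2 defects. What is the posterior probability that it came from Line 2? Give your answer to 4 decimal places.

By Bayes' theorem, P(k | x) = P(Z=k) f_k(x) / Σ_j P(Z=j) f_j(x).
Poisson probabilities:
  f_1 = e^(−1.9)·1.9^2/2! = 0.269971
  f_2 = e^(−2.1)·2.1^2/2! = 0.270016
  f_3 = e^(−7.7)·7.7^2/2! = 0.0134241
Prior × likelihood for each component:
  P(Z=1)·f_1 = 0.13 × 0.269971 = 0.0350963
  P(Z=2)·f_2 = 0.40 × 0.270016 = 0.108007
  P(Z=3)·f_3 = 0.47 × 0.0134241 = 0.00630931
Sum: 0.0350963 + 0.108007 + 0.00630931 = 0.149412
So the posterior for Line 2 is 0.108007 / 0.149412 ≈ 0.7229.

0.7229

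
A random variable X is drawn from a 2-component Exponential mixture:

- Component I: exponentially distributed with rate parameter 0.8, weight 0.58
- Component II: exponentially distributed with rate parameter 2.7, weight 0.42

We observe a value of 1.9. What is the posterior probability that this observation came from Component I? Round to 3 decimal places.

By Bayes' theorem, P(k | x) = P(Z=k) f_k(x) / Σ_j P(Z=j) f_j(x).
Exponential densities:
  L_I = 0.8·e^(−0.8·1.9) = 0.8·e^(−1.5200) = 0.17497
  L_II = 2.7·e^(−2.7·1.9) = 2.7·e^(−5.1300) = 0.0159747
Multiply by the mixture weights:
  P(Z=I)·L_I = 0.58 × 0.17497 = 0.101482
  P(Z=II)·L_II = 0.42 × 0.0159747 = 0.00670938
Evidence: 0.101482 + 0.00670938 = 0.108192
P(Component I | 1.9) = 0.101482 / 0.108192 ≈ 0.938

0.938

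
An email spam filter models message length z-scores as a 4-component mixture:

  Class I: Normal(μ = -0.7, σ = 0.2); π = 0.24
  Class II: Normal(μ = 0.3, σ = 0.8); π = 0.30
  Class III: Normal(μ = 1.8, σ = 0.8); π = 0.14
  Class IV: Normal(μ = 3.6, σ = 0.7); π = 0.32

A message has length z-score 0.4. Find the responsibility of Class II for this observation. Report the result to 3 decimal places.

The responsibility of component k is π_k f_k(x) divided by Σ_j π_j f_j(x).
Component likelihoods at x = 0.4:
  L_I = (1/(0.2·√(2π)))·exp(−(0.4−-0.7)²/(2·0.2²)) = 1.994711·exp(-15.12500) = 5.38488e-07
  L_II = (1/(0.8·√(2π)))·exp(−(0.4−0.3)²/(2·0.8²)) = 0.498678·exp(-0.00781) = 0.494797
  L_III = (1/(0.8·√(2π)))·exp(−(0.4−1.8)²/(2·0.8²)) = 0.498678·exp(-1.53125) = 0.107847
  L_IV = (1/(0.7·√(2π)))·exp(−(0.4−3.6)²/(2·0.7²)) = 0.569918·exp(-10.44898) = 1.6515e-05
Weight by the priors:
  π_I·L_I = 0.24 × 5.38488e-07 = 1.29237e-07
  π_II·L_II = 0.30 × 0.494797 = 0.148439
  π_III·L_III = 0.14 × 0.107847 = 0.0150985
  π_IV·L_IV = 0.32 × 1.6515e-05 = 5.28479e-06
Sum: 1.29237e-07 + 0.148439 + 0.0150985 + 5.28479e-06 = 0.163543
Responsibility of Class II: 0.148439 / 0.163543 ≈ 0.908

0.908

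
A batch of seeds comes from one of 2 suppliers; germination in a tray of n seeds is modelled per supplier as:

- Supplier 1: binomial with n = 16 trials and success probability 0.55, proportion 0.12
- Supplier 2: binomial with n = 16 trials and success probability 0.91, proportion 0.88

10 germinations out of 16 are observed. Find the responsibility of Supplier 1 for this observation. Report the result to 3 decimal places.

Apply Bayes' rule: the posterior for each component is proportional to its prior times its likelihood at x.
Component likelihoods at x = 10 germinations out of 16:
  p_1 = 0.168433
  p_2 = 0.00165727
Weight by the priors:
  π_1·p_1 = 0.12 × 0.168433 = 0.0202119
  π_2·p_2 = 0.88 × 0.00165727 = 0.0014584
Evidence: 0.0202119 + 0.0014584 = 0.0216703
P(Supplier 1 | the observation) = 0.0202119 / 0.0216703 ≈ 0.933

0.933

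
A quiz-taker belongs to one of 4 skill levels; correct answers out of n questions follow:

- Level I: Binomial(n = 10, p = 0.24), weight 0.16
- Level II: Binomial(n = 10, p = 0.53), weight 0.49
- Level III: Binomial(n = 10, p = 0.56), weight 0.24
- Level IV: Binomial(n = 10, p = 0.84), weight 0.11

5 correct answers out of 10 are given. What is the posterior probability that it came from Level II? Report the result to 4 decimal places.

P(component k | x) = w_k·f_k(x) / marginal(x), where marginal(x) = Σ_j w_j·f_j(x).
Binomial probabilities:
  p_I = C(10,5)·0.24^5·0.76^5 = 252·0.000796262·0.253553 = 0.0508774
  p_II = C(10,5)·0.53^5·0.47^5 = 252·0.0418195·0.0229345 = 0.241696
  p_III = C(10,5)·0.56^5·0.44^5 = 252·0.0550732·0.0164916 = 0.228878
  p_IV = C(10,5)·0.84^5·0.16^5 = 252·0.418212·0.000104858 = 0.0110509
Multiply by the mixture weights:
  w_I·p_I = 0.16 × 0.0508774 = 0.00814038
  w_II·p_II = 0.49 × 0.241696 = 0.118431
  w_III·p_III = 0.24 × 0.228878 = 0.0549307
  w_IV·p_IV = 0.11 × 0.0110509 = 0.0012156
Sum: 0.00814038 + 0.118431 + 0.0549307 + 0.0012156 = 0.182718
So the posterior for Level II is 0.118431 / 0.182718 ≈ 0.6482.

0.6482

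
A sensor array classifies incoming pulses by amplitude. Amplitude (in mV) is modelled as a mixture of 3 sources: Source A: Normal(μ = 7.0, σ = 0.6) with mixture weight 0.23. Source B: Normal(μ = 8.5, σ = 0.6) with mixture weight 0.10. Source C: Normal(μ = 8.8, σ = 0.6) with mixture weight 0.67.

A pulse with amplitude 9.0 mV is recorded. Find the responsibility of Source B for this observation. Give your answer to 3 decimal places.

0.100

The responsibility of component k is P(Z=k) f_k(x) divided by Σ_j P(Z=j) f_j(x).
Evaluate each component's likelihood at the observed value:
  p_A = (1/(0.6·√(2π)))·exp(−(9.0−7.0)²/(2·0.6²)) = 0.664904·exp(-5.55556) = 0.00257046
  p_B = (1/(0.6·√(2π)))·exp(−(9.0−8.5)²/(2·0.6²)) = 0.664904·exp(-0.34722) = 0.469853
  p_C = (1/(0.6·√(2π)))·exp(−(9.0−8.8)²/(2·0.6²)) = 0.664904·exp(-0.05556) = 0.628972
Prior × likelihood for each component:
  P(Z=A)·p_A = 0.23 × 0.00257046 = 0.000591207
  P(Z=B)·p_B = 0.10 × 0.469853 = 0.0469853
  P(Z=C)·p_C = 0.67 × 0.628972 = 0.421411
Normaliser: 0.000591207 + 0.0469853 + 0.421411 = 0.468988
Responsibility of Source B: 0.0469853 / 0.468988 ≈ 0.100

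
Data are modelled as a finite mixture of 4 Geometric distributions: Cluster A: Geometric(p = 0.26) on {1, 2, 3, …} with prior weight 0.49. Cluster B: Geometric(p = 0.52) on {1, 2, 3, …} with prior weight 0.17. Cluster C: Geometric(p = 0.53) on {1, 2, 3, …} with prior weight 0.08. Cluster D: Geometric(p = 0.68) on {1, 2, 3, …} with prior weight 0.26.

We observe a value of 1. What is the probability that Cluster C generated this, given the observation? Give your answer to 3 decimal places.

0.097

P(component k | x) = π_k·f_k(x) / marginal(x), where marginal(x) = Σ_j π_j·f_j(x).
Component likelihoods at x = 1:
  p_A = 0.26
  p_B = 0.52
  p_C = 0.53
  p_D = 0.68
Weight by the priors:
  π_A·p_A = 0.49 × 0.26 = 0.1274
  π_B·p_B = 0.17 × 0.52 = 0.0884
  π_C·p_C = 0.08 × 0.53 = 0.0424
  π_D·p_D = 0.26 × 0.68 = 0.1768
Denominator: 0.1274 + 0.0884 + 0.0424 + 0.1768 = 0.435
Responsibility of Cluster C: 0.0424 / 0.435 ≈ 0.097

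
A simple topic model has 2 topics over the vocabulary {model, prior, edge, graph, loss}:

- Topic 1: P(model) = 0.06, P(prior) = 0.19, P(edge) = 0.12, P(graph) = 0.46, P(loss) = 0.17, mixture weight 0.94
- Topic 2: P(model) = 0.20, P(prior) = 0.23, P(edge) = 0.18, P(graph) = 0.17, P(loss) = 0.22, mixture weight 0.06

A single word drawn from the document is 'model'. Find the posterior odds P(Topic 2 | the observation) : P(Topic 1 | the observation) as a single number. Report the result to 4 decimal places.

The posterior odds equal the prior odds times the likelihood ratio: (π_i/π_j)·(f_i(x)/f_j(x)).
Categorical probabilities:
  p_1 = 0.06
  p_2 = 0.2
0.012 / 0.0564 ≈ 0.2128

0.2128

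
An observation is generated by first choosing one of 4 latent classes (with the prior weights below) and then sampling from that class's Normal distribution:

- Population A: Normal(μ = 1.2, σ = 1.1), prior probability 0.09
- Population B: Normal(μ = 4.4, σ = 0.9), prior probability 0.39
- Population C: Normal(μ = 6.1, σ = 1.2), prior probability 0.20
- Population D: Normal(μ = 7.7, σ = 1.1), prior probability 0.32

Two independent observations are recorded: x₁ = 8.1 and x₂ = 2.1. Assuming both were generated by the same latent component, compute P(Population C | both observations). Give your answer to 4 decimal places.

The responsibility of component k is π_k f_k(x) divided by Σ_j π_j f_j(x).
Since both observations come from the same component, the likelihood for component k is f_k(x₁)·f_k(x₂).
  L_A = [(1/(1.1·√(2π)))·exp(−(8.1−1.2)²/(2·1.1²)) = 0.362675·exp(-19.67355) = 1.0361e-09] × [0.25951] = 2.68878e-10
  L_B = [(1/(0.9·√(2π)))·exp(−(8.1−4.4)²/(2·0.9²)) = 0.443269·exp(-8.45062) = 9.4757e-05] × [0.0169242] = 1.60369e-06
  L_C = [(1/(1.2·√(2π)))·exp(−(8.1−6.1)²/(2·1.2²)) = 0.332452·exp(-1.38889) = 0.0828976] × [0.00128523] = 0.000106543
  L_D = [(1/(1.1·√(2π)))·exp(−(8.1−7.7)²/(2·1.1²)) = 0.362675·exp(-0.06612) = 0.339472] × [8.54349e-07] = 2.90027e-07
Weight by the priors:
  π_A·L_A = 0.09 × 2.68878e-10 = 2.41991e-11
  π_B·L_B = 0.39 × 1.60369e-06 = 6.25438e-07
  π_C·L_C = 0.20 × 0.000106543 = 2.13085e-05
  π_D·L_D = 0.32 × 2.90027e-07 = 9.28087e-08
Normaliser: 2.41991e-11 + 6.25438e-07 + 2.13085e-05 + 9.28087e-08 = 2.20268e-05
P(Population C | x) ≈ 0.9674

0.9674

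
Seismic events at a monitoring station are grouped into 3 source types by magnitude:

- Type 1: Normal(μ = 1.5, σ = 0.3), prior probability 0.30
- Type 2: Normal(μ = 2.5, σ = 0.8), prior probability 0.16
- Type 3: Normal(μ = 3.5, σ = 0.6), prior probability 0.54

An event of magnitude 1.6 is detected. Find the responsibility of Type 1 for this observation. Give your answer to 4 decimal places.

0.8940

P(component k | x) = P(Z=k)·f_k(x) / marginal(x), where marginal(x) = Σ_j P(Z=j)·f_j(x).
Component likelihoods at x = 1.6:
  L_1 = (1/(0.3·√(2π)))·exp(−(1.6−1.5)²/(2·0.3²)) = 1.329808·exp(-0.05556) = 1.25794
  L_2 = (1/(0.8·√(2π)))·exp(−(1.6−2.5)²/(2·0.8²)) = 0.498678·exp(-0.63281) = 0.264846
  L_3 = (1/(0.6·√(2π)))·exp(−(1.6−3.5)²/(2·0.6²)) = 0.664904·exp(-5.01389) = 0.00441829
Prior × likelihood for each component:
  P(Z=1)·L_1 = 0.30 × 1.25794 = 0.377383
  P(Z=2)·L_2 = 0.16 × 0.264846 = 0.0423753
  P(Z=3)·L_3 = 0.54 × 0.00441829 = 0.00238588
Normaliser: 0.377383 + 0.0423753 + 0.00238588 = 0.422144
Responsibility of Type 1: 0.377383 / 0.422144 ≈ 0.8940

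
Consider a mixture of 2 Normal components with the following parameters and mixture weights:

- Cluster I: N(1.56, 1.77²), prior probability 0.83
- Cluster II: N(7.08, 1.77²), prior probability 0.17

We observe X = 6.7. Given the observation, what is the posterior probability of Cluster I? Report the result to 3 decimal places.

0.069

Apply Bayes' rule: the posterior for each component is proportional to its prior times its likelihood at x.
Component likelihoods at x = 6.7:
  p_I = 0.00332464
  p_II = 0.220256
Prior × likelihood for each component:
  P(Z=I)·p_I = 0.83 × 0.00332464 = 0.00275945
  P(Z=II)·p_II = 0.17 × 0.220256 = 0.0374436
Denominator: 0.00275945 + 0.0374436 = 0.040203
Responsibility of Cluster I: 0.00275945 / 0.040203 ≈ 0.069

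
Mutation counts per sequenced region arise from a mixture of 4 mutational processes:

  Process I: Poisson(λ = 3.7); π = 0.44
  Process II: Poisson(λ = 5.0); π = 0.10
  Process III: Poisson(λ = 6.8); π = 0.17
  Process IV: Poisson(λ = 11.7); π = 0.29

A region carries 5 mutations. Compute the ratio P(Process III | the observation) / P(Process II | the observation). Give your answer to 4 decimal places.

1.3074

Since P(k|x) ∝ π_k f_k(x), the posterior odds are π_i f_i(x) / (π_j f_j(x)).
Poisson probabilities:
  f_I = 0.142869
  f_II = 0.175467
  f_III = 0.134946
  f_IV = 0.0151531
Posterior odds = (π_III·f_III) / (π_II·f_II) = (0.17·0.134946) / (0.10·0.175467) = 0.0229409 / 0.0175467 ≈ 1.3074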